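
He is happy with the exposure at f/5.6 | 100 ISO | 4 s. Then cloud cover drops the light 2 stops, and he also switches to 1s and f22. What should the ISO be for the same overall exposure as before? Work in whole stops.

ISO 25600

Scene light: 2 stops darker.
Shutter speed: 4 → 2 → 1 — 2 stops shorter (darker).
Aperture: f/5.6 → f/8 → f/11 → f/16 → f/22 — 4 stops smaller aperture (darker).
Net so far: 8 stops darker. ISO: 100 → 200 → 400 → 800 → 1600 → 3200 → 6400 → 12800 → 25600.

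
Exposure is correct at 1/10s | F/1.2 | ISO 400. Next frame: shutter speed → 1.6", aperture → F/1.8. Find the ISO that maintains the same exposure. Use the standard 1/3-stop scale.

ISO 50

Shutter speed: 1/10 → 1/8 → 1/6 → 1/5 → 1/4 → 0.3 → 0.4 → 0.5 → 0.6 → 0.8 → 1 → 1.3 → 1.6 — 4 stops longer (brighter).
Aperture: f/1.2 → f/1.4 → f/1.6 → f/1.8 — 1 stop smaller aperture (darker).
Net change so far: 3 stops brighter. Offset with the ISO: 400 → 320 → 250 → 200 → 160 → 125 → 100 → 80 → 64 → 50.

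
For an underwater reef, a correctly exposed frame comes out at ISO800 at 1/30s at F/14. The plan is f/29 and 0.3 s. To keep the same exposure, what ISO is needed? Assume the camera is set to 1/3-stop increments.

ISO 320

Aperture: f/14 → f/16 → f/18 → f/20 → f/22 → f/25 → f/29 — 2 stops smaller aperture (darker).
Shutter speed: 1/30 → 1/25 → 1/20 → 1/15 → 1/13 → 1/10 → 1/8 → 1/6 → 1/5 → 1/4 → 0.3 — 3 1/3 stops slower (brighter).
Net change so far: 1 1/3 stops brighter. Offset with the ISO: 800 → 640 → 500 → 400 → 320.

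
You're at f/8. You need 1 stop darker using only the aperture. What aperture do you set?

f/11

Aperture: f/8 → f/11 — 1 stop narrower (darker).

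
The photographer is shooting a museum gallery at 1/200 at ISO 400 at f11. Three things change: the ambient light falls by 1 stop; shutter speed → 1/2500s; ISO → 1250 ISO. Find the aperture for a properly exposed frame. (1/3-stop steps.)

Scene light: 1 stop darker.
Shutter speed: 1/200 → 1/250 → 1/320 → 1/400 → 1/500 → 1/640 → 1/800 → 1/1000 → 1/1250 → 1/1600 → 1/2000 → 1/2500 — 3 2/3 stops faster (darker).
ISO: 400 → 500 → 640 → 800 → 1000 → 1250 — 1 2/3 stops higher (brighter).
Net so far: 3 stops darker. Aperture: f/11 → f/10 → f/9 → f/8 → f/7.1 → f/6.3 → f/5.6 → f/5 → f/4.5 → f/4.

f/4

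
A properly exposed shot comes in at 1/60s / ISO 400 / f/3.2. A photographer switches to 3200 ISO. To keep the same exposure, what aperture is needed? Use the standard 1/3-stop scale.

ISO: 400 → 500 → 640 → 800 → 1000 → 1250 → 1600 → 2000 → 2500 → 3200 — 3 stops raised (brighter).
Need 3 stops darker from the aperture: f/3.2 → f/3.5 → f/4 → f/4.5 → f/5 → f/5.6 → f/6.3 → f/7.1 → f/8 → f/9.

f/9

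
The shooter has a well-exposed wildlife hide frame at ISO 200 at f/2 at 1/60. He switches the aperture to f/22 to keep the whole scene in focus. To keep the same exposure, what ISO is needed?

ISO 25600

Aperture: f/2 → f/2.8 → f/4 → f/5.6 → f/8 → f/11 → f/16 → f/22 — 7 stops smaller aperture (darker).
Need 7 stops brighter from the ISO: 200 → 400 → 800 → 1600 → 3200 → 6400 → 12800 → 25600.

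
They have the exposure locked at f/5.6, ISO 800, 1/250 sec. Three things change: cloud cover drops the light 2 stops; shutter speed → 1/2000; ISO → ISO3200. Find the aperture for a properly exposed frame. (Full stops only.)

f/2

Scene light: 2 stops darker.
Shutter speed: 1/250 → 1/500 → 1/1000 → 1/2000 — 3 stops faster (darker).
ISO: 800 → 1600 → 3200 — 2 stops higher (brighter).
Net so far: 3 stops darker. Aperture: f/5.6 → f/4 → f/2.8 → f/2.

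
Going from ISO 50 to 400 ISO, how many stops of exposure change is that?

3 stops

50 → 100 → 200 → 400 — count the steps: 3 stops.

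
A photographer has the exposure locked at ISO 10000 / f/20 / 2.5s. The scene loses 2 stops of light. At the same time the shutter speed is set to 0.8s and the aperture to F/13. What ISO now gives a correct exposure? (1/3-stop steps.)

Scene light: 2 stops darker.
Shutter speed: 2.5 → 2 → 1.6 → 1.3 → 1 → 0.8 — 1 2/3 stops faster (darker).
Aperture: f/20 → f/18 → f/16 → f/14 → f/13 — 1 1/3 stops opened up (brighter).
Net so far: 2 1/3 stops darker. ISO: 10000 → 12800 → 16000 → 20000 → 25600 → 32000 → 40000 → 51200.

ISO 51200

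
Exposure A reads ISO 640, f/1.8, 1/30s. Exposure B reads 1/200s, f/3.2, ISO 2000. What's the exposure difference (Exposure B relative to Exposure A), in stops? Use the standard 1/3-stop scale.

Aperture: f/1.8 → f/2 → f/2.2 → f/2.5 → f/2.8 → f/3.2 — 1 2/3 stops smaller aperture (darker).
Shutter speed: 1/30 → 1/40 → 1/50 → 1/60 → 1/80 → 1/100 → 1/125 → 1/160 → 1/200 — 2 2/3 stops shorter (darker).
ISO: 640 → 800 → 1000 → 1250 → 1600 → 2000 — 1 2/3 stops raised (brighter).
Net: −1 2/3 −2 2/3 +1 2/3 = −2 2/3 stops.

2 2/3 stops darker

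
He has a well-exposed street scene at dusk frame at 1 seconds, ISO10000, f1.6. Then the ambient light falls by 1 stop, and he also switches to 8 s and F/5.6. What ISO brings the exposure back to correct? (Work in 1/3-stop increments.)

Scene light: 1 stop darker.
Shutter speed: 1 → 1.3 → 1.6 → 2 → 2.5 → 3.2 → 4 → 5 → 6 → 8 — 3 stops slower (brighter).
Aperture: f/1.6 → f/1.8 → f/2 → f/2.2 → f/2.5 → f/2.8 → f/3.2 → f/3.5 → f/4 → f/4.5 → f/5 → f/5.6 — 3 2/3 stops narrower (darker).
Net so far: 1 2/3 stops darker. ISO: 10000 → 12800 → 16000 → 20000 → 25600 → 32000.

ISO 32000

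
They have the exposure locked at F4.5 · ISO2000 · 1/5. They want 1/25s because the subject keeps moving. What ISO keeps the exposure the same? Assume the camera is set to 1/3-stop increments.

Shutter speed: 1/5 → 1/6 → 1/8 → 1/10 → 1/13 → 1/15 → 1/20 → 1/25 — 2 1/3 stops faster (darker).
Need 2 1/3 stops brighter from the ISO: 2000 → 2500 → 3200 → 4000 → 5000 → 6400 → 8000 → 10000.

ISO 10000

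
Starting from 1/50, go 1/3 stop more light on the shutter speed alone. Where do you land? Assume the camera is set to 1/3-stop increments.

Shutter speed: 1/50 → 1/40 — 1/3 stop slower (brighter).

1/40s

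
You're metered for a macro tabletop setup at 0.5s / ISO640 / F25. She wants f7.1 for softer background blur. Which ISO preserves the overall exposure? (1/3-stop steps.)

ISO 50

Aperture: f/25 → f/22 → f/20 → f/18 → f/16 → f/14 → f/13 → f/11 → f/10 → f/9 → f/8 → f/7.1 — 3 2/3 stops wider (brighter).
Need 3 2/3 stops darker from the ISO: 640 → 500 → 400 → 320 → 250 → 200 → 160 → 125 → 100 → 80 → 64 → 50.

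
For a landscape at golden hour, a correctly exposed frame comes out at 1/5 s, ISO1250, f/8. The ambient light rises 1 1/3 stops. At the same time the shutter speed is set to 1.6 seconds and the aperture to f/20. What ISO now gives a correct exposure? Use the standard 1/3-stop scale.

Scene light: 1 1/3 stops brighter.
Shutter speed: 1/5 → 1/4 → 0.3 → 0.4 → 0.5 → 0.6 → 0.8 → 1 → 1.3 → 1.6 — 3 stops longer (brighter).
Aperture: f/8 → f/9 → f/10 → f/11 → f/13 → f/14 → f/16 → f/18 → f/20 — 2 2/3 stops stopped down (darker).
Net so far: 1 2/3 stops brighter. ISO: 1250 → 1000 → 800 → 640 → 500 → 400.

ISO 400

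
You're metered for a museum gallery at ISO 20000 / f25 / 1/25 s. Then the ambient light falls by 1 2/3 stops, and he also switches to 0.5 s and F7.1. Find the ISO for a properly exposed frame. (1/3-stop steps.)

Scene light: 1 2/3 stops darker.
Shutter speed: 1/25 → 1/20 → 1/15 → 1/13 → 1/10 → 1/8 → 1/6 → 1/5 → 1/4 → 0.3 → 0.4 → 0.5 — 3 2/3 stops slower (brighter).
Aperture: f/25 → f/22 → f/20 → f/18 → f/16 → f/14 → f/13 → f/11 → f/10 → f/9 → f/8 → f/7.1 — 3 2/3 stops wider (brighter).
Net so far: 5 2/3 stops brighter. ISO: 20000 → 16000 → 12800 → 10000 → 8000 → 6400 → 5000 → 4000 → 3200 → 2500 → 2000 → 1600 → 1250 → 1000 → 800 → 640 → 500 → 400.

ISO 400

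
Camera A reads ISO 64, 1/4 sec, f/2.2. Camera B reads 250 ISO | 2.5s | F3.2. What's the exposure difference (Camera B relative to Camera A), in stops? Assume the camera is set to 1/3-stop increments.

Aperture: f/2.2 → f/2.5 → f/2.8 → f/3.2 — 1 stop stopped down (darker).
Shutter speed: 1/4 → 0.3 → 0.4 → 0.5 → 0.6 → 0.8 → 1 → 1.3 → 1.6 → 2 → 2.5 — 3 1/3 stops slower (brighter).
ISO: 64 → 80 → 100 → 125 → 160 → 200 → 250 — 2 stops higher (brighter).
Net: −1 +3 1/3 +2 = +4 1/3 stops.

4 1/3 stops brighter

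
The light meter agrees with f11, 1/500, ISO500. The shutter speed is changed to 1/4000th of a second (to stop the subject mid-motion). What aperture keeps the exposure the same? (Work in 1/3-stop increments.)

Shutter speed: 1/500 → 1/640 → 1/800 → 1/1000 → 1/1250 → 1/1600 → 1/2000 → 1/2500 → 1/3200 → 1/4000 — 3 stops faster (darker).
Need 3 stops brighter from the aperture: f/11 → f/10 → f/9 → f/8 → f/7.1 → f/6.3 → f/5.6 → f/5 → f/4.5 → f/4.

f/4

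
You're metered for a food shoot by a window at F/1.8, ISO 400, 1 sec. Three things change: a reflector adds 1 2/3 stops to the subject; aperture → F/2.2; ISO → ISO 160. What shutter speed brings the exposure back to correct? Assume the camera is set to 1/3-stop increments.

1.3 s

Scene light: 1 2/3 stops brighter.
Aperture: f/1.8 → f/2 → f/2.2 — 2/3 stop stopped down (darker).
ISO: 400 → 320 → 250 → 200 → 160 — 1 1/3 stops lower (darker).
Net so far: 1/3 stop darker. Shutter speed: 1 → 1.3.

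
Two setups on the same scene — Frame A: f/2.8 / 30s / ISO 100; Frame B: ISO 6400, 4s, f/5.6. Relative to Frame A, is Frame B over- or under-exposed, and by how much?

1 stop brighter

Aperture: f/2.8 → f/4 → f/5.6 — 2 stops stopped down (darker).
Shutter speed: 30 → 15 → 8 → 4 — 3 stops faster (darker).
ISO: 100 → 200 → 400 → 800 → 1600 → 3200 → 6400 — 6 stops higher (brighter).
Net: −2 −3 +6 = +1 stop.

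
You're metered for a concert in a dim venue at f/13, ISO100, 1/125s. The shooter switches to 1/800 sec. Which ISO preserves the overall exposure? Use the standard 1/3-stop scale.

Shutter speed: 1/125 → 1/160 → 1/200 → 1/250 → 1/320 → 1/400 → 1/500 → 1/640 → 1/800 — 2 2/3 stops faster (darker).
Need 2 2/3 stops brighter from the ISO: 100 → 125 → 160 → 200 → 250 → 320 → 400 → 500 → 640.

ISO 640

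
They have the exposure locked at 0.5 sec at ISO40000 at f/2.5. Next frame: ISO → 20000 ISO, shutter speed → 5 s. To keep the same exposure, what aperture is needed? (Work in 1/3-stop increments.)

ISO: 40000 → 32000 → 25600 → 20000 — 1 stop dropped (darker).
Shutter speed: 0.5 → 0.6 → 0.8 → 1 → 1.3 → 1.6 → 2 → 2.5 → 3.2 → 4 → 5 — 3 1/3 stops longer (brighter).
Net change so far: 2 1/3 stops brighter. Offset with the aperture: f/2.5 → f/2.8 → f/3.2 → f/3.5 → f/4 → f/4.5 → f/5 → f/5.6.

f/5.6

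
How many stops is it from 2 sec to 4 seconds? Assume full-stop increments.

2 → 4 — count the steps: 1 stop.

1 stop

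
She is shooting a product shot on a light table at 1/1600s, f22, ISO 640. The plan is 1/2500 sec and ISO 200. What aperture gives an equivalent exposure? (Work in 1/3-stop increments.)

Shutter speed: 1/1600 → 1/2000 → 1/2500 — 2/3 stop shorter (darker).
ISO: 640 → 500 → 400 → 320 → 250 → 200 — 1 2/3 stops lower (darker).
Net change so far: 2 1/3 stops darker. Offset with the aperture: f/22 → f/20 → f/18 → f/16 → f/14 → f/13 → f/11 → f/10.

f/10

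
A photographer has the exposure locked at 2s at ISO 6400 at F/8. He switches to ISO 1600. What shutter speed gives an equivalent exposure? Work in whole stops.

8 s

ISO: 6400 → 3200 → 1600 — 2 stops lower (darker).
Need 2 stops brighter from the shutter speed: 2 → 4 → 8.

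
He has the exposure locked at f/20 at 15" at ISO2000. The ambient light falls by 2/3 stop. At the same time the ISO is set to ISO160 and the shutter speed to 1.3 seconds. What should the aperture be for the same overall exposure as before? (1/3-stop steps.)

f/1.2

Scene light: 2/3 stop darker.
ISO: 2000 → 1600 → 1250 → 1000 → 800 → 640 → 500 → 400 → 320 → 250 → 200 → 160 — 3 2/3 stops dropped (darker).
Shutter speed: 15 → 13 → 10 → 8 → 6 → 5 → 4 → 3.2 → 2.5 → 2 → 1.6 → 1.3 — 3 2/3 stops faster (darker).
Net so far: 8 stops darker. Aperture: f/20 → f/18 → f/16 → f/14 → f/13 → f/11 → f/10 → f/9 → f/8 → f/7.1 → f/6.3 → f/5.6 → f/5 → f/4.5 → f/4 → f/3.5 → f/3.2 → f/2.8 → f/2.5 → f/2.2 → f/2 → f/1.8 → f/1.6 → f/1.4 → f/1.2.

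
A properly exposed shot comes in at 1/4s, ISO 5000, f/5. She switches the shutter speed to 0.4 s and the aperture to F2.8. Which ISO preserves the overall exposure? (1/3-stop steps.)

Shutter speed: 1/4 → 0.3 → 0.4 — 2/3 stop slower (brighter).
Aperture: f/5 → f/4.5 → f/4 → f/3.5 → f/3.2 → f/2.8 — 1 2/3 stops larger aperture (brighter).
Net change so far: 2 1/3 stops brighter. Offset with the ISO: 5000 → 4000 → 3200 → 2500 → 2000 → 1600 → 1250 → 1000.

ISO 1000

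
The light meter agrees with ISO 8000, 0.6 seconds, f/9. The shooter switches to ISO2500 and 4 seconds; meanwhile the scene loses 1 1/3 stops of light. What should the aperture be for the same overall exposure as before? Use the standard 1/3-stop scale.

f/8

Scene light: 1 1/3 stops darker.
ISO: 8000 → 6400 → 5000 → 4000 → 3200 → 2500 — 1 2/3 stops lower (darker).
Shutter speed: 0.6 → 0.8 → 1 → 1.3 → 1.6 → 2 → 2.5 → 3.2 → 4 — 2 2/3 stops longer (brighter).
Net so far: 1/3 stop darker. Aperture: f/9 → f/8.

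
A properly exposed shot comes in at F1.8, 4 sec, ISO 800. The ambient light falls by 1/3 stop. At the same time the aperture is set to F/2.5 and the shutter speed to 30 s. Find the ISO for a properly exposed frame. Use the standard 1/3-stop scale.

Scene light: 1/3 stop darker.
Aperture: f/1.8 → f/2 → f/2.2 → f/2.5 — 1 stop narrower (darker).
Shutter speed: 4 → 5 → 6 → 8 → 10 → 13 → 15 → 20 → 25 → 30 — 3 stops slower (brighter).
Net so far: 1 2/3 stops brighter. ISO: 800 → 640 → 500 → 400 → 320 → 250.

ISO 250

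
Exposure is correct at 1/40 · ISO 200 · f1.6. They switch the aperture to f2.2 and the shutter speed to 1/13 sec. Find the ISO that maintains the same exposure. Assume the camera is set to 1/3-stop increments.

Aperture: f/1.6 → f/1.8 → f/2 → f/2.2 — 1 stop narrower (darker).
Shutter speed: 1/40 → 1/30 → 1/25 → 1/20 → 1/15 → 1/13 — 1 2/3 stops longer (brighter).
Net change so far: 2/3 stop brighter. Offset with the ISO: 200 → 160 → 125.

ISO 125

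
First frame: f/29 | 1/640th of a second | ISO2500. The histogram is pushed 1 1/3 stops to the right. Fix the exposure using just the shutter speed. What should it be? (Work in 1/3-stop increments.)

1/1600s

Overexposed by 1 1/3 stops → need 1 1/3 stops darker.
Shutter speed: 1/640 → 1/800 → 1/1000 → 1/1250 → 1/1600.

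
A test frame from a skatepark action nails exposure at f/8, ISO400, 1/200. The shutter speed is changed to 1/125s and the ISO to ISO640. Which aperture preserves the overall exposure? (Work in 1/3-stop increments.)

Shutter speed: 1/200 → 1/160 → 1/125 — 2/3 stop slower (brighter).
ISO: 400 → 500 → 640 — 2/3 stop raised (brighter).
Net change so far: 1 1/3 stops brighter. Offset with the aperture: f/8 → f/9 → f/10 → f/11 → f/13.

f/13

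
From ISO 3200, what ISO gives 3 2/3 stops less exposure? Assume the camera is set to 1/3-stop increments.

ISO: 3200 → 2500 → 2000 → 1600 → 1250 → 1000 → 800 → 640 → 500 → 400 → 320 → 250 — 3 2/3 stops lower (darker).

ISO 250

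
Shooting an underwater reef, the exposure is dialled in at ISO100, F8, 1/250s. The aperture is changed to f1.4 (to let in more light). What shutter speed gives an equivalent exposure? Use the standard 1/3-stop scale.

Aperture: f/8 → f/7.1 → f/6.3 → f/5.6 → f/5 → f/4.5 → f/4 → f/3.5 → f/3.2 → f/2.8 → f/2.5 → f/2.2 → f/2 → f/1.8 → f/1.6 → f/1.4 — 5 stops opened up (brighter).
Need 5 stops darker from the shutter speed: 1/250 → 1/320 → 1/400 → 1/500 → 1/640 → 1/800 → 1/1000 → 1/1250 → 1/1600 → 1/2000 → 1/2500 → 1/3200 → 1/4000 → 1/5000 → 1/6400 → 1/8000.

1/8000s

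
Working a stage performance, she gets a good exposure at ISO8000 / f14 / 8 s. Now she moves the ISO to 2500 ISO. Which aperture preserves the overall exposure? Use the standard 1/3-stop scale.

ISO: 8000 → 6400 → 5000 → 4000 → 3200 → 2500 — 1 2/3 stops lower (darker).
Need 1 2/3 stops brighter from the aperture: f/14 → f/13 → f/11 → f/10 → f/9 → f/8.

f/8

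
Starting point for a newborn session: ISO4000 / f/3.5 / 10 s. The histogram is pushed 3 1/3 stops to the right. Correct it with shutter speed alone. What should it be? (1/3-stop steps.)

Overexposed by 3 1/3 stops → need 3 1/3 stops darker.
Shutter speed: 10 → 8 → 6 → 5 → 4 → 3.2 → 2.5 → 2 → 1.6 → 1.3 → 1.

1 s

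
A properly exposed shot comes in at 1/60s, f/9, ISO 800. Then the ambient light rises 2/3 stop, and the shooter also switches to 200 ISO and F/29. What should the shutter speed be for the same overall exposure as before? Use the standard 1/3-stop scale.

Scene light: 2/3 stop brighter.
ISO: 800 → 640 → 500 → 400 → 320 → 250 → 200 — 2 stops lower (darker).
Aperture: f/9 → f/10 → f/11 → f/13 → f/14 → f/16 → f/18 → f/20 → f/22 → f/25 → f/29 — 3 1/3 stops narrower (darker).
Net so far: 4 2/3 stops darker. Shutter speed: 1/60 → 1/50 → 1/40 → 1/30 → 1/25 → 1/20 → 1/15 → 1/13 → 1/10 → 1/8 → 1/6 → 1/5 → 1/4 → 0.3 → 0.4.

0.4 s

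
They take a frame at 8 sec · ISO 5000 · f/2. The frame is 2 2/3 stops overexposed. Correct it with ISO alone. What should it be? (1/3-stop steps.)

Overexposed by 2 2/3 stops → need 2 2/3 stops darker.
ISO: 5000 → 4000 → 3200 → 2500 → 2000 → 1600 → 1250 → 1000 → 800.

ISO 800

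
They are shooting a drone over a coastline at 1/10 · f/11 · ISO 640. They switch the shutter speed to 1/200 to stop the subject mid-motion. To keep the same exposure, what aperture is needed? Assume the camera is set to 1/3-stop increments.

Shutter speed: 1/10 → 1/13 → 1/15 → 1/20 → 1/25 → 1/30 → 1/40 → 1/50 → 1/60 → 1/80 → 1/100 → 1/125 → 1/160 → 1/200 — 4 1/3 stops faster (darker).
Need 4 1/3 stops brighter from the aperture: f/11 → f/10 → f/9 → f/8 → f/7.1 → f/6.3 → f/5.6 → f/5 → f/4.5 → f/4 → f/3.5 → f/3.2 → f/2.8 → f/2.5.

f/2.5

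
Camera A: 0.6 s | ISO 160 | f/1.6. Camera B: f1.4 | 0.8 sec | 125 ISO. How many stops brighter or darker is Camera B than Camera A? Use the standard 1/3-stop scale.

1/3 stop brighter

Aperture: f/1.6 → f/1.4 — 1/3 stop larger aperture (brighter).
Shutter speed: 0.6 → 0.8 — 1/3 stop slower (brighter).
ISO: 160 → 125 — 1/3 stop dropped (darker).
Net: +1/3 +1/3 −1/3 = +1/3 stops.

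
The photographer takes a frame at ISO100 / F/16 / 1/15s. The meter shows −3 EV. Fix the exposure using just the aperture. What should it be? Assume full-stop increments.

f/5.6

Underexposed by 3 stops → need 3 stops brighter.
Aperture: f/16 → f/11 → f/8 → f/5.6.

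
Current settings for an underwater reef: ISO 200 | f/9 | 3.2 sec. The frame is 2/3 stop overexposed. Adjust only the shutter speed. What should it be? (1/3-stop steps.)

2 s

Overexposed by 2/3 stop → need 2/3 stop darker.
Shutter speed: 3.2 → 2.5 → 2.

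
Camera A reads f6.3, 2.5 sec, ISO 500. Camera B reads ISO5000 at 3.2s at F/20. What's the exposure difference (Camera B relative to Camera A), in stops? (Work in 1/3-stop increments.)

Aperture: f/6.3 → f/7.1 → f/8 → f/9 → f/10 → f/11 → f/13 → f/14 → f/16 → f/18 → f/20 — 3 1/3 stops stopped down (darker).
Shutter speed: 2.5 → 3.2 — 1/3 stop slower (brighter).
ISO: 500 → 640 → 800 → 1000 → 1250 → 1600 → 2000 → 2500 → 3200 → 4000 → 5000 — 3 1/3 stops raised (brighter).
Net: −3 1/3 +1/3 +3 1/3 = +1/3 stops.

1/3 stop brighter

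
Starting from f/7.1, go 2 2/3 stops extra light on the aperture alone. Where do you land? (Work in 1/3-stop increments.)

Aperture: f/7.1 → f/6.3 → f/5.6 → f/5 → f/4.5 → f/4 → f/3.5 → f/3.2 → f/2.8 — 2 2/3 stops wider (brighter).

f/2.8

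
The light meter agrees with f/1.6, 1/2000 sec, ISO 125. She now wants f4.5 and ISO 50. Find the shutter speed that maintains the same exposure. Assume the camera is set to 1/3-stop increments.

Aperture: f/1.6 → f/1.8 → f/2 → f/2.2 → f/2.5 → f/2.8 → f/3.2 → f/3.5 → f/4 → f/4.5 — 3 stops stopped down (darker).
ISO: 125 → 100 → 80 → 64 → 50 — 1 1/3 stops dropped (darker).
Net change so far: 4 1/3 stops darker. Offset with the shutter speed: 1/2000 → 1/1600 → 1/1250 → 1/1000 → 1/800 → 1/640 → 1/500 → 1/400 → 1/320 → 1/250 → 1/200 → 1/160 → 1/125 → 1/100.

1/100s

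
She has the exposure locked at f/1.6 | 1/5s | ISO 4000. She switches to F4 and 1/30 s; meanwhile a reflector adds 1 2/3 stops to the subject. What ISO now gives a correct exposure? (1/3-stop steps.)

Scene light: 1 2/3 stops brighter.
Aperture: f/1.6 → f/1.8 → f/2 → f/2.2 → f/2.5 → f/2.8 → f/3.2 → f/3.5 → f/4 — 2 2/3 stops smaller aperture (darker).
Shutter speed: 1/5 → 1/6 → 1/8 → 1/10 → 1/13 → 1/15 → 1/20 → 1/25 → 1/30 — 2 2/3 stops shorter (darker).
Net so far: 3 2/3 stops darker. ISO: 4000 → 5000 → 6400 → 8000 → 10000 → 12800 → 16000 → 20000 → 25600 → 32000 → 40000 → 51200.

ISO 51200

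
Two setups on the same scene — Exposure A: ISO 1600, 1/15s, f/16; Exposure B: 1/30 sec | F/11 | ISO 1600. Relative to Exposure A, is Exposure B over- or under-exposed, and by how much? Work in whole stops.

Aperture: f/16 → f/11 — 1 stop larger aperture (brighter).
Shutter speed: 1/15 → 1/30 — 1 stop shorter (darker).
ISO: unchanged.
Net: +1 −1 = 0 stops.

same exposure (0 stops)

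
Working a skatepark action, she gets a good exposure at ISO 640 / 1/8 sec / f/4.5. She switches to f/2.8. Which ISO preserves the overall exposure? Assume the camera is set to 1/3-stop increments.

ISO 250

Aperture: f/4.5 → f/4 → f/3.5 → f/3.2 → f/2.8 — 1 1/3 stops larger aperture (brighter).
Need 1 1/3 stops darker from the ISO: 640 → 500 → 400 → 320 → 250.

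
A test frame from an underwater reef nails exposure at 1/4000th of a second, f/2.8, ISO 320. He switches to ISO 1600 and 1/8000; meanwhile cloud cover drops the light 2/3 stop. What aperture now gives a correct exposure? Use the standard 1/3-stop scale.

f/3.5

Scene light: 2/3 stop darker.
ISO: 320 → 400 → 500 → 640 → 800 → 1000 → 1250 → 1600 — 2 1/3 stops raised (brighter).
Shutter speed: 1/4000 → 1/5000 → 1/6400 → 1/8000 — 1 stop shorter (darker).
Net so far: 2/3 stop brighter. Aperture: f/2.8 → f/3.2 → f/3.5.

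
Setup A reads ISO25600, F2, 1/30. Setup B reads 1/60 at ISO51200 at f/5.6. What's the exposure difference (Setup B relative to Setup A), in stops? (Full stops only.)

3 stops darker

Aperture: f/2 → f/2.8 → f/4 → f/5.6 — 3 stops stopped down (darker).
Shutter speed: 1/30 → 1/60 — 1 stop shorter (darker).
ISO: 25600 → 51200 — 1 stop raised (brighter).
Net: −3 −1 +1 = −3 stops.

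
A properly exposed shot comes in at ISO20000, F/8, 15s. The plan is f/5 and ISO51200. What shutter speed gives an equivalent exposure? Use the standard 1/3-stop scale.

Aperture: f/8 → f/7.1 → f/6.3 → f/5.6 → f/5 — 1 1/3 stops larger aperture (brighter).
ISO: 20000 → 25600 → 32000 → 40000 → 51200 — 1 1/3 stops higher (brighter).
Net change so far: 2 2/3 stops brighter. Offset with the shutter speed: 15 → 13 → 10 → 8 → 6 → 5 → 4 → 3.2 → 2.5.

2.5 s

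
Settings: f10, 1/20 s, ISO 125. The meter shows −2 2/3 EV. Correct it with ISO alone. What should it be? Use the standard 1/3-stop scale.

Underexposed by 2 2/3 stops → need 2 2/3 stops brighter.
ISO: 125 → 160 → 200 → 250 → 320 → 400 → 500 → 640 → 800.

ISO 800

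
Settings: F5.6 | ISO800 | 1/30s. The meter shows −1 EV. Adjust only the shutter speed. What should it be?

Underexposed by 1 stop → need 1 stop brighter.
Shutter speed: 1/30 → 1/15.

1/15s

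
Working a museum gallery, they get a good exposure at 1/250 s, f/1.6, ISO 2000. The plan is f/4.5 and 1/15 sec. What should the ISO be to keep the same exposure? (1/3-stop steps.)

Aperture: f/1.6 → f/1.8 → f/2 → f/2.2 → f/2.5 → f/2.8 → f/3.2 → f/3.5 → f/4 → f/4.5 — 3 stops narrower (darker).
Shutter speed: 1/250 → 1/200 → 1/160 → 1/125 → 1/100 → 1/80 → 1/60 → 1/50 → 1/40 → 1/30 → 1/25 → 1/20 → 1/15 — 4 stops longer (brighter).
Net change so far: 1 stop brighter. Offset with the ISO: 2000 → 1600 → 1250 → 1000.

ISO 1000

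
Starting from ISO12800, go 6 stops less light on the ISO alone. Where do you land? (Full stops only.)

ISO: 12800 → 6400 → 3200 → 1600 → 800 → 400 → 200 — 6 stops lower (darker).

ISO 200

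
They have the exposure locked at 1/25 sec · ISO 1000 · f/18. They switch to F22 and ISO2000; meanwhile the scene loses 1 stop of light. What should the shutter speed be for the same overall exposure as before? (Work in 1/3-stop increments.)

1/15s

Scene light: 1 stop darker.
Aperture: f/18 → f/20 → f/22 — 2/3 stop stopped down (darker).
ISO: 1000 → 1250 → 1600 → 2000 — 1 stop higher (brighter).
Net so far: 2/3 stop darker. Shutter speed: 1/25 → 1/20 → 1/15.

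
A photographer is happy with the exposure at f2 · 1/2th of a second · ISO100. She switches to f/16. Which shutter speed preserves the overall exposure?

30 s

Aperture: f/2 → f/2.8 → f/4 → f/5.6 → f/8 → f/11 → f/16 — 6 stops stopped down (darker).
Need 6 stops brighter from the shutter speed: 1/2 → 1 → 2 → 4 → 8 → 15 → 30.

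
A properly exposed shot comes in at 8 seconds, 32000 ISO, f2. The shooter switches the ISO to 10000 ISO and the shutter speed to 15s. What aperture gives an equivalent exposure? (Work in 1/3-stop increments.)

ISO: 32000 → 25600 → 20000 → 16000 → 12800 → 10000 — 1 2/3 stops dropped (darker).
Shutter speed: 8 → 10 → 13 → 15 — 1 stop slower (brighter).
Net change so far: 2/3 stop darker. Offset with the aperture: f/2 → f/1.8 → f/1.6.

f/1.6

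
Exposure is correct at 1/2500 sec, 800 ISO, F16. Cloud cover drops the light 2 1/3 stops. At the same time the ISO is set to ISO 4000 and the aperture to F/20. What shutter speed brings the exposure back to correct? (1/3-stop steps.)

Scene light: 2 1/3 stops darker.
ISO: 800 → 1000 → 1250 → 1600 → 2000 → 2500 → 3200 → 4000 — 2 1/3 stops higher (brighter).
Aperture: f/16 → f/18 → f/20 — 2/3 stop narrower (darker).
Net so far: 2/3 stop darker. Shutter speed: 1/2500 → 1/2000 → 1/1600.

1/1600s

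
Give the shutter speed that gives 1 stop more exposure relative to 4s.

Shutter speed: 4 → 8 — 1 stop slower (brighter).

8 s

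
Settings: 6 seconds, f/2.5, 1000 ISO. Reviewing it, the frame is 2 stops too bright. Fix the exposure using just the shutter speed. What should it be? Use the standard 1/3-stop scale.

1.6 s

Overexposed by 2 stops → need 2 stops darker.
Shutter speed: 6 → 5 → 4 → 3.2 → 2.5 → 2 → 1.6.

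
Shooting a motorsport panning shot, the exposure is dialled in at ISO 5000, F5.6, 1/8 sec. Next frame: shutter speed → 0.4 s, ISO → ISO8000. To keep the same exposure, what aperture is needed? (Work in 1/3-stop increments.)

f/13

Shutter speed: 1/8 → 1/6 → 1/5 → 1/4 → 0.3 → 0.4 — 1 2/3 stops slower (brighter).
ISO: 5000 → 6400 → 8000 — 2/3 stop higher (brighter).
Net change so far: 2 1/3 stops brighter. Offset with the aperture: f/5.6 → f/6.3 → f/7.1 → f/8 → f/9 → f/10 → f/11 → f/13.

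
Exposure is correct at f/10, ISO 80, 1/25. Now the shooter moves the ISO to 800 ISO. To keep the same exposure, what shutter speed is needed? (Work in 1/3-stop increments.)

1/250s

ISO: 80 → 100 → 125 → 160 → 200 → 250 → 320 → 400 → 500 → 640 → 800 — 3 1/3 stops raised (brighter).
Need 3 1/3 stops darker from the shutter speed: 1/25 → 1/30 → 1/40 → 1/50 → 1/60 → 1/80 → 1/100 → 1/125 → 1/160 → 1/200 → 1/250.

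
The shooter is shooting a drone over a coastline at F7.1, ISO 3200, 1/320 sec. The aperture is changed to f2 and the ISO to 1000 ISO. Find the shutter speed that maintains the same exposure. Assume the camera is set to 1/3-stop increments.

1/1250s

Aperture: f/7.1 → f/6.3 → f/5.6 → f/5 → f/4.5 → f/4 → f/3.5 → f/3.2 → f/2.8 → f/2.5 → f/2.2 → f/2 — 3 2/3 stops opened up (brighter).
ISO: 3200 → 2500 → 2000 → 1600 → 1250 → 1000 — 1 2/3 stops dropped (darker).
Net change so far: 2 stops brighter. Offset with the shutter speed: 1/320 → 1/400 → 1/500 → 1/640 → 1/800 → 1/1000 → 1/1250.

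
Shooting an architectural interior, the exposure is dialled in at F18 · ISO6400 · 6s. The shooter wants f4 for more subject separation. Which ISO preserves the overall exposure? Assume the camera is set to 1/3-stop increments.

Aperture: f/18 → f/16 → f/14 → f/13 → f/11 → f/10 → f/9 → f/8 → f/7.1 → f/6.3 → f/5.6 → f/5 → f/4.5 → f/4 — 4 1/3 stops opened up (brighter).
Need 4 1/3 stops darker from the ISO: 6400 → 5000 → 4000 → 3200 → 2500 → 2000 → 1600 → 1250 → 1000 → 800 → 640 → 500 → 400 → 320.

ISO 320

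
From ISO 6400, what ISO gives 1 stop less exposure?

ISO 3200

ISO: 6400 → 3200 — 1 stop dropped (darker).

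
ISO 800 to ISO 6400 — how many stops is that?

800 → 1600 → 3200 → 6400 — count the steps: 3 stops.

3 stops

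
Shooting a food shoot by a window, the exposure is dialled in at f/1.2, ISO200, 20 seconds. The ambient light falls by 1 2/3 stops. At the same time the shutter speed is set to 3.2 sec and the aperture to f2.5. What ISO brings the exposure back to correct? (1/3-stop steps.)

ISO 16000

Scene light: 1 2/3 stops darker.
Shutter speed: 20 → 15 → 13 → 10 → 8 → 6 → 5 → 4 → 3.2 — 2 2/3 stops shorter (darker).
Aperture: f/1.2 → f/1.4 → f/1.6 → f/1.8 → f/2 → f/2.2 → f/2.5 — 2 stops smaller aperture (darker).
Net so far: 6 1/3 stops darker. ISO: 200 → 250 → 320 → 400 → 500 → 640 → 800 → 1000 → 1250 → 1600 → 2000 → 2500 → 3200 → 4000 → 5000 → 6400 → 8000 → 10000 → 12800 → 16000.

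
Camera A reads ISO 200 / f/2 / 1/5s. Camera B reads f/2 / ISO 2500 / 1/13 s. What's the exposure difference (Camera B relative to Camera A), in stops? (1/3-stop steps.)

2 1/3 stops brighter

Aperture: unchanged.
Shutter speed: 1/5 → 1/6 → 1/8 → 1/10 → 1/13 — 1 1/3 stops faster (darker).
ISO: 200 → 250 → 320 → 400 → 500 → 640 → 800 → 1000 → 1250 → 1600 → 2000 → 2500 — 3 2/3 stops higher (brighter).
Net: −1 1/3 +3 2/3 = +2 1/3 stops.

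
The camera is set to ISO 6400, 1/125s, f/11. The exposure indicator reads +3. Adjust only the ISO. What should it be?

Overexposed by 3 stops → need 3 stops darker.
ISO: 6400 → 3200 → 1600 → 800.

ISO 800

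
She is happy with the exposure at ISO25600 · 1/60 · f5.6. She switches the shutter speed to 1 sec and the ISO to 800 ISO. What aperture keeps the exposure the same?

f/8

Shutter speed: 1/60 → 1/30 → 1/15 → 1/8 → 1/4 → 1/2 → 1 — 6 stops slower (brighter).
ISO: 25600 → 12800 → 6400 → 3200 → 1600 → 800 — 5 stops dropped (darker).
Net change so far: 1 stop brighter. Offset with the aperture: f/5.6 → f/8.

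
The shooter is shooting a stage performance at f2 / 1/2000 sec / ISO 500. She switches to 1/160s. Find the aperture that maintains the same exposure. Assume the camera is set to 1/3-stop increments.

Shutter speed: 1/2000 → 1/1600 → 1/1250 → 1/1000 → 1/800 → 1/640 → 1/500 → 1/400 → 1/320 → 1/250 → 1/200 → 1/160 — 3 2/3 stops slower (brighter).
Need 3 2/3 stops darker from the aperture: f/2 → f/2.2 → f/2.5 → f/2.8 → f/3.2 → f/3.5 → f/4 → f/4.5 → f/5 → f/5.6 → f/6.3 → f/7.1.

f/7.1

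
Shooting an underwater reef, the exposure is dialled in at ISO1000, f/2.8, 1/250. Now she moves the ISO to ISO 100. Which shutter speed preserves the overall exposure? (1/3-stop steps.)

ISO: 1000 → 800 → 640 → 500 → 400 → 320 → 250 → 200 → 160 → 125 → 100 — 3 1/3 stops lower (darker).
Need 3 1/3 stops brighter from the shutter speed: 1/250 → 1/200 → 1/160 → 1/125 → 1/100 → 1/80 → 1/60 → 1/50 → 1/40 → 1/30 → 1/25.

1/25s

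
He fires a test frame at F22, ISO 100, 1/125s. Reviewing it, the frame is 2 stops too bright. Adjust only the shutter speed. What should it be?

Overexposed by 2 stops → need 2 stops darker.
Shutter speed: 1/125 → 1/250 → 1/500.

1/500s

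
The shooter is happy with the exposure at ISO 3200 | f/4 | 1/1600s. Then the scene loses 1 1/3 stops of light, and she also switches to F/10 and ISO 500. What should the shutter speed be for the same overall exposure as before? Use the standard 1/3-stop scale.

Scene light: 1 1/3 stops darker.
Aperture: f/4 → f/4.5 → f/5 → f/5.6 → f/6.3 → f/7.1 → f/8 → f/9 → f/10 — 2 2/3 stops smaller aperture (darker).
ISO: 3200 → 2500 → 2000 → 1600 → 1250 → 1000 → 800 → 640 → 500 — 2 2/3 stops dropped (darker).
Net so far: 6 2/3 stops darker. Shutter speed: 1/1600 → 1/1250 → 1/1000 → 1/800 → 1/640 → 1/500 → 1/400 → 1/320 → 1/250 → 1/200 → 1/160 → 1/125 → 1/100 → 1/80 → 1/60 → 1/50 → 1/40 → 1/30 → 1/25 → 1/20 → 1/15.

1/15s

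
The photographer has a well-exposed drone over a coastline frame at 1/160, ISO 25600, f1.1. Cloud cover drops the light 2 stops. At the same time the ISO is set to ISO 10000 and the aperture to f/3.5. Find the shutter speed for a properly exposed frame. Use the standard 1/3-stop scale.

0.6 s

Scene light: 2 stops darker.
ISO: 25600 → 20000 → 16000 → 12800 → 10000 — 1 1/3 stops dropped (darker).
Aperture: f/1.1 → f/1.2 → f/1.4 → f/1.6 → f/1.8 → f/2 → f/2.2 → f/2.5 → f/2.8 → f/3.2 → f/3.5 — 3 1/3 stops stopped down (darker).
Net so far: 6 2/3 stops darker. Shutter speed: 1/160 → 1/125 → 1/100 → 1/80 → 1/60 → 1/50 → 1/40 → 1/30 → 1/25 → 1/20 → 1/15 → 1/13 → 1/10 → 1/8 → 1/6 → 1/5 → 1/4 → 0.3 → 0.4 → 0.5 → 0.6.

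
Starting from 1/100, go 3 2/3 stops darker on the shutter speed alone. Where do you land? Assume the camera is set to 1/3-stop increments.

1/1250s

Shutter speed: 1/100 → 1/125 → 1/160 → 1/200 → 1/250 → 1/320 → 1/400 → 1/500 → 1/640 → 1/800 → 1/1000 → 1/1250 — 3 2/3 stops faster (darker).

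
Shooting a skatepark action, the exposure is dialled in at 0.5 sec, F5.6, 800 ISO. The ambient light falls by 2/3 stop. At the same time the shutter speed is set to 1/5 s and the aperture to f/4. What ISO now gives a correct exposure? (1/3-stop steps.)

ISO 1600

Scene light: 2/3 stop darker.
Shutter speed: 0.5 → 0.4 → 0.3 → 1/4 → 1/5 — 1 1/3 stops shorter (darker).
Aperture: f/5.6 → f/5 → f/4.5 → f/4 — 1 stop larger aperture (brighter).
Net so far: 1 stop darker. ISO: 800 → 1000 → 1250 → 1600.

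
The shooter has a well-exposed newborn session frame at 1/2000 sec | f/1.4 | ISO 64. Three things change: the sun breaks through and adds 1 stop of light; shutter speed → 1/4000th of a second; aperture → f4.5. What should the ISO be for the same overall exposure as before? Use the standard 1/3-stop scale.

ISO 640

Scene light: 1 stop brighter.
Shutter speed: 1/2000 → 1/2500 → 1/3200 → 1/4000 — 1 stop shorter (darker).
Aperture: f/1.4 → f/1.6 → f/1.8 → f/2 → f/2.2 → f/2.5 → f/2.8 → f/3.2 → f/3.5 → f/4 → f/4.5 — 3 1/3 stops stopped down (darker).
Net so far: 3 1/3 stops darker. ISO: 64 → 80 → 100 → 125 → 160 → 200 → 250 → 320 → 400 → 500 → 640.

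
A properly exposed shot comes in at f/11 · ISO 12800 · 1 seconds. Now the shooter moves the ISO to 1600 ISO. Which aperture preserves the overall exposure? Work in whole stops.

f/4

ISO: 12800 → 6400 → 3200 → 1600 — 3 stops dropped (darker).
Need 3 stops brighter from the aperture: f/11 → f/8 → f/5.6 → f/4.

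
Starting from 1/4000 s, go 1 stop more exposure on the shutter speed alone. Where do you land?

1/2000s

Shutter speed: 1/4000 → 1/2000 — 1 stop longer (brighter).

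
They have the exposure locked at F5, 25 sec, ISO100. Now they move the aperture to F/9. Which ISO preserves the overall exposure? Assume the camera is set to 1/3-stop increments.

ISO 320

Aperture: f/5 → f/5.6 → f/6.3 → f/7.1 → f/8 → f/9 — 1 2/3 stops smaller aperture (darker).
Need 1 2/3 stops brighter from the ISO: 100 → 125 → 160 → 200 → 250 → 320.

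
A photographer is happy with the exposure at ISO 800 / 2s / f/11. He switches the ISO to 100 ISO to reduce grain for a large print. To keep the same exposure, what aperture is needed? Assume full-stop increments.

ISO: 800 → 400 → 200 → 100 — 3 stops dropped (darker).
Need 3 stops brighter from the aperture: f/11 → f/8 → f/5.6 → f/4.

f/4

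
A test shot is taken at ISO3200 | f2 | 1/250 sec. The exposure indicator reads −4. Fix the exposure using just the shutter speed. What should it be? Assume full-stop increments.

1/15s

Underexposed by 4 stops → need 4 stops brighter.
Shutter speed: 1/250 → 1/125 → 1/60 → 1/30 → 1/15.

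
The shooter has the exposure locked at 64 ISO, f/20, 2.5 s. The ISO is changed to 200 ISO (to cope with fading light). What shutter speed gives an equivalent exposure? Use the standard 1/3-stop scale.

ISO: 64 → 80 → 100 → 125 → 160 → 200 — 1 2/3 stops raised (brighter).
Need 1 2/3 stops darker from the shutter speed: 2.5 → 2 → 1.6 → 1.3 → 1 → 0.8.

0.8 s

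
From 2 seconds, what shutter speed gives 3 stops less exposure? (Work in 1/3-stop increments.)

1/4s

Shutter speed: 2 → 1.6 → 1.3 → 1 → 0.8 → 0.6 → 0.5 → 0.4 → 0.3 → 1/4 — 3 stops faster (darker).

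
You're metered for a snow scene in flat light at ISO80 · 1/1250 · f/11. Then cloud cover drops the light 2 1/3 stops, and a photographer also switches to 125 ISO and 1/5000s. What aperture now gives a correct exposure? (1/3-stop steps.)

Scene light: 2 1/3 stops darker.
ISO: 80 → 100 → 125 — 2/3 stop higher (brighter).
Shutter speed: 1/1250 → 1/1600 → 1/2000 → 1/2500 → 1/3200 → 1/4000 → 1/5000 — 2 stops shorter (darker).
Net so far: 3 2/3 stops darker. Aperture: f/11 → f/10 → f/9 → f/8 → f/7.1 → f/6.3 → f/5.6 → f/5 → f/4.5 → f/4 → f/3.5 → f/3.2.

f/3.2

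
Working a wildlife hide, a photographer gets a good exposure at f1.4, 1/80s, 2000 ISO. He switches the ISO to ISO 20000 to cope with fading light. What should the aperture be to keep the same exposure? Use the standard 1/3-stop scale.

f/4.5

ISO: 2000 → 2500 → 3200 → 4000 → 5000 → 6400 → 8000 → 10000 → 12800 → 16000 → 20000 — 3 1/3 stops higher (brighter).
Need 3 1/3 stops darker from the aperture: f/1.4 → f/1.6 → f/1.8 → f/2 → f/2.2 → f/2.5 → f/2.8 → f/3.2 → f/3.5 → f/4 → f/4.5.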